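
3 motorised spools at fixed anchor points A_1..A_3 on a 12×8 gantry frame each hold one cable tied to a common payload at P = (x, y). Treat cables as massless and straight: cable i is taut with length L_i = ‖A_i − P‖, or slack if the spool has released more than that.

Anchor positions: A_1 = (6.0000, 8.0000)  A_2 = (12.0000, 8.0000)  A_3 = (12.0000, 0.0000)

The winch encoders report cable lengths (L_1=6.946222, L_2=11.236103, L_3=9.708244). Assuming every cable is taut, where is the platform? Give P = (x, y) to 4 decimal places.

(2.5000, 2.0000)

each cable: (A_i−P)·(A_i−P) = L_i²; let c_i = ‖A_i‖²−L_i²
c_1 = 36.0000+64.0000−48.2500 = 51.7500
row 1: -12.0000x + 0.0000y = -30.0000  (c_2=81.7500)
row 2: -12.0000x + 16.0000y = 2.0000  (c_3=49.7500)
Cramer on rows 1–2 → x = 2.5000, y = 2.0000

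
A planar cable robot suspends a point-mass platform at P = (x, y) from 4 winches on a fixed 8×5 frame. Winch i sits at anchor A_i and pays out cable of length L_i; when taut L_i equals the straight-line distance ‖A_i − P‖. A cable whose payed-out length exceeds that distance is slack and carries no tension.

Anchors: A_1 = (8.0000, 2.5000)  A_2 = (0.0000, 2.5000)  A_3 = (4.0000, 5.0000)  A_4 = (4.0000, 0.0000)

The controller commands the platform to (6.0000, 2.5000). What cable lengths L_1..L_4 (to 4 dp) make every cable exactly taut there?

L_1 = √((8.0000−6.0000)² + (2.5000−2.5000)²) = 2.0000
L_2 = √((0.0000−6.0000)² + (2.5000−2.5000)²) = 6.0000
L_3 = √((4.0000−6.0000)² + (5.0000−2.5000)²) = 3.2016
L_4 = √((4.0000−6.0000)² + (0.0000−2.5000)²) = 3.2016

(2.0000, 6.0000, 3.2016, 3.2016)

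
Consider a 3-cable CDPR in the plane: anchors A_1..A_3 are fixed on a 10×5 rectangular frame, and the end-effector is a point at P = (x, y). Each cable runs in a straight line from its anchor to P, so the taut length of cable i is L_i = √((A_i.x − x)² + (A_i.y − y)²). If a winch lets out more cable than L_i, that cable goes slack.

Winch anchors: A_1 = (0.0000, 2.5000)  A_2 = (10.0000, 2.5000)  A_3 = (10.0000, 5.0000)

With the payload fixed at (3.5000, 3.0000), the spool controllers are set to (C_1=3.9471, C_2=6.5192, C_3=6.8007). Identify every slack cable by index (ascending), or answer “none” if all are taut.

cable 1: √((-3.5000)²+(-0.5000)²)=3.5355, C_1=3.9471: slack
cable 2: √((6.5000)²+(-0.5000)²)=6.5192, C_2=6.5192: taut
cable 3: √((6.5000)²+(2.0000)²)=6.8007, C_3=6.8007: taut

1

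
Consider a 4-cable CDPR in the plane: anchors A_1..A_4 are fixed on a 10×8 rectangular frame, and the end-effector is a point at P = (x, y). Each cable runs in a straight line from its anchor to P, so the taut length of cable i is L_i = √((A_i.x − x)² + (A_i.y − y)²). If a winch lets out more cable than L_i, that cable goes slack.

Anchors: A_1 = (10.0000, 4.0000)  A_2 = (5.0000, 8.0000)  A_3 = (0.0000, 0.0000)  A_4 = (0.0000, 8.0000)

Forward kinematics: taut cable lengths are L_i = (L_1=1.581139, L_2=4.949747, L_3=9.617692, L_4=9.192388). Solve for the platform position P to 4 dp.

(8.5000, 4.5000)

expand ‖A_i−P‖²=L_i² and subtract eq 1 (q_i ≔ ‖A_i‖²−L_i²)
q_1 = 100.0000+16.0000−2.5000 = 113.5000
eq1−eq2 → [10.0000  -8.0000]·P = 49.0000
eq1−eq3 → [20.0000  8.0000]·P = 206.0000
eq1−eq4 → [20.0000  -8.0000]·P = 134.0000
2×2 solve → P = (8.5000, 4.5000)
check cable 4: ‖A_4−P‖² = 84.5000 ≈ L_4² = 84.5000 ✓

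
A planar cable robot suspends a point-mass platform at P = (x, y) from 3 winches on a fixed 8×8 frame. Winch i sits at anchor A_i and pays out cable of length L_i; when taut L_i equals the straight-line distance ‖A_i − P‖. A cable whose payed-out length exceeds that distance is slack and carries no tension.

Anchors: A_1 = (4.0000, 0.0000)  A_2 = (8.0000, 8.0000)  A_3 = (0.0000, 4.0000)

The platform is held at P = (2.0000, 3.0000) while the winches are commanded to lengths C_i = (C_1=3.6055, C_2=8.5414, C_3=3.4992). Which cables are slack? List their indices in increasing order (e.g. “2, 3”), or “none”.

cable 1: √((2.0000)²+(-3.0000)²)=3.6056, C_1=3.6055: taut
cable 2: √((6.0000)²+(5.0000)²)=7.8102, C_2=8.5414: slack
cable 3: √((-2.0000)²+(1.0000)²)=2.2361, C_3=3.4992: slack

2, 3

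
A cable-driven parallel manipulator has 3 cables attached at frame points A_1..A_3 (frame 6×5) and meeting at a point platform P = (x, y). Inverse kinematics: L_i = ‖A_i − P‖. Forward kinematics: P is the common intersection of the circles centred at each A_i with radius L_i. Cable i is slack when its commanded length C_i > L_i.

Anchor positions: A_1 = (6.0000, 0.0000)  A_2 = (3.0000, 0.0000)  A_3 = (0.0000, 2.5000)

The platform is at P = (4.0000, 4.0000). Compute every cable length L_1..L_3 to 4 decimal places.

(4.4721, 4.1231, 4.2720)

L_1: Δ = A_1−P = (2.0000, -4.0000) → ‖Δ‖ = √20.0000 = 4.4721
L_2: Δ = A_2−P = (-1.0000, -4.0000) → ‖Δ‖ = √17.0000 = 4.1231
L_3: Δ = A_3−P = (-4.0000, -1.5000) → ‖Δ‖ = √18.2500 = 4.2720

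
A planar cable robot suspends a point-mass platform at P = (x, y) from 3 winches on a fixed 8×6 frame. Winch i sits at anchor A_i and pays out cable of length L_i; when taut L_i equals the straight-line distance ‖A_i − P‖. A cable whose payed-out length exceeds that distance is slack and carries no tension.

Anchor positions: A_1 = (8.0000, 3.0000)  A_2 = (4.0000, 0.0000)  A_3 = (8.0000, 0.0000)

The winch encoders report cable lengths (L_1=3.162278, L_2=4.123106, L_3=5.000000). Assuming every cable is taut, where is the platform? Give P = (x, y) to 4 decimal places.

circle eqns → linear via eq_j − eq_1; set k_j = A_j·A_j − L_j²
k_1 = 64.0000+9.0000−10.0000 = 63.0000
8.0000·x + 6.0000·y = k_1−k_2 = 64.0000
0.0000·x + 6.0000·y = k_1−k_3 = 24.0000
solve first two rows → x=5.0000, y=4.0000

(5.0000, 4.0000)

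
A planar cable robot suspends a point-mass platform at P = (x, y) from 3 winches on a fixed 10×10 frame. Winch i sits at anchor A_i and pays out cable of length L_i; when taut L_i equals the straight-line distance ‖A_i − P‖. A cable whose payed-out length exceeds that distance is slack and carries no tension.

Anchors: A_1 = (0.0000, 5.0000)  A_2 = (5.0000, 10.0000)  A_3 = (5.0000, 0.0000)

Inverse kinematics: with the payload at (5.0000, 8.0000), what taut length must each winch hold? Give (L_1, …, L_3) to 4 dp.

(5.8310, 2.0000, 8.0000)

L_1: Δ = A_1−P = (-5.0000, -3.0000) → ‖Δ‖ = √34.0000 = 5.8310
L_2: Δ = A_2−P = (0.0000, 2.0000) → ‖Δ‖ = √4.0000 = 2.0000
L_3: Δ = A_3−P = (0.0000, -8.0000) → ‖Δ‖ = √64.0000 = 8.0000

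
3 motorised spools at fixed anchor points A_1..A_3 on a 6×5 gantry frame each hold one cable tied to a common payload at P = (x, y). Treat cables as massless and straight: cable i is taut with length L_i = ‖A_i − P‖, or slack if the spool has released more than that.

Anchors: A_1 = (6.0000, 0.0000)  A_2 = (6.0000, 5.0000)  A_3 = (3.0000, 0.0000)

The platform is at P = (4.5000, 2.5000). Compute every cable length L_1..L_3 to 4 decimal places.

L_1: Δ = A_1−P = (1.5000, -2.5000) → ‖Δ‖ = √8.5000 = 2.9155
L_2: Δ = A_2−P = (1.5000, 2.5000) → ‖Δ‖ = √8.5000 = 2.9155
L_3: Δ = A_3−P = (-1.5000, -2.5000) → ‖Δ‖ = √8.5000 = 2.9155

(2.9155, 2.9155, 2.9155)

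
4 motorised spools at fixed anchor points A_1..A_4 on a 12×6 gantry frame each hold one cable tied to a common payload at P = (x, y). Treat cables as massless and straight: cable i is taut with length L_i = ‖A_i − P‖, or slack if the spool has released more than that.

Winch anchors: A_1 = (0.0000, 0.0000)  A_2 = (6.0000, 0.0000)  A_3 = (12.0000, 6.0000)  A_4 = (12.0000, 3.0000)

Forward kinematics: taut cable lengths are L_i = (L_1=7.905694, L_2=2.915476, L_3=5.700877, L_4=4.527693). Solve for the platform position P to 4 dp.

each cable: (A_i−P)·(A_i−P) = L_i²; let c_i = ‖A_i‖²−L_i²
c_1 = 0.0000+0.0000−62.5000 = -62.5000
row 1: -12.0000x + 0.0000y = -90.0000  (c_2=27.5000)
row 2: -24.0000x − 12.0000y = -210.0000  (c_3=147.5000)
row 3: -24.0000x − 6.0000y = -195.0000  (c_4=132.5000)
Cramer on rows 1–2 → x = 7.5000, y = 2.5000
check cable 4: ‖A_4−P‖² = 20.5000 ≈ L_4² = 20.5000 ✓

(7.5000, 2.5000)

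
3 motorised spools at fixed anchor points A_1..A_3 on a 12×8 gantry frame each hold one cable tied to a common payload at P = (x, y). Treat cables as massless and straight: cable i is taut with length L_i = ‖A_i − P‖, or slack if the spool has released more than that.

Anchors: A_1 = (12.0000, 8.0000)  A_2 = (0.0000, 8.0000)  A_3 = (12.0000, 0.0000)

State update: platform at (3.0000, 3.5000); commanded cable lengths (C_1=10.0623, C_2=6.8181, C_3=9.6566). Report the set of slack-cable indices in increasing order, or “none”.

2

cable 1: L_1 = ‖A_1−P‖ = 10.0623;  C_1 = 10.0623 → taut
cable 2: L_2 = ‖A_2−P‖ = 5.4083;  C_2 = 6.8181 → slack
cable 3: L_3 = ‖A_3−P‖ = 9.6566;  C_3 = 9.6566 → taut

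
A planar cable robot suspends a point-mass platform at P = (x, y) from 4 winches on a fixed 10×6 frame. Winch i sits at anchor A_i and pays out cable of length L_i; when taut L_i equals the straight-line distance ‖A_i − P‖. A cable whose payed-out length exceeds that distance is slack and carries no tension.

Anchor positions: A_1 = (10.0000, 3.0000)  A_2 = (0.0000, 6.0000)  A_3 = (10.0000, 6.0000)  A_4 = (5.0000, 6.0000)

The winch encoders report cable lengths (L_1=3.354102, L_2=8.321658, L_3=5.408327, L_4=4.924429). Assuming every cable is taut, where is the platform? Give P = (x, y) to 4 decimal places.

expand ‖A_i−P‖²=L_i² and subtract eq 1 (q_i ≔ ‖A_i‖²−L_i²)
q_1 = 100.0000+9.0000−11.2500 = 97.7500
eq1−eq2 → [20.0000  -6.0000]·P = 131.0000
eq1−eq3 → [0.0000  -6.0000]·P = -9.0000
eq1−eq4 → [10.0000  -6.0000]·P = 61.0000
2×2 solve → P = (7.0000, 1.5000)
check cable 4: ‖A_4−P‖² = 24.2500 ≈ L_4² = 24.2500 ✓

(7.0000, 1.5000)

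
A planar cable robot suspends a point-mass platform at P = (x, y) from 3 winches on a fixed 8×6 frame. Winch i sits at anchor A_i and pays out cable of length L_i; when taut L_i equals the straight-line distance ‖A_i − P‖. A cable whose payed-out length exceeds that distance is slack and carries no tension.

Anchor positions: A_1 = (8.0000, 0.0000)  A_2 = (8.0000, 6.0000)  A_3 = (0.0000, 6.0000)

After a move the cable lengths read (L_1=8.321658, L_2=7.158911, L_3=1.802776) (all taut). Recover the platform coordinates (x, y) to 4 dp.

each cable: (A_i−P)·(A_i−P) = L_i²; let q_i = ‖A_i‖²−L_i²
q_1 = 64.0000+0.0000−69.2500 = -5.2500
row 1: 0.0000x − 12.0000y = -54.0000  (q_2=48.7500)
row 2: 16.0000x − 12.0000y = -38.0000  (q_3=32.7500)
Cramer on rows 1–2 → x = 1.0000, y = 4.5000

(1.0000, 4.5000)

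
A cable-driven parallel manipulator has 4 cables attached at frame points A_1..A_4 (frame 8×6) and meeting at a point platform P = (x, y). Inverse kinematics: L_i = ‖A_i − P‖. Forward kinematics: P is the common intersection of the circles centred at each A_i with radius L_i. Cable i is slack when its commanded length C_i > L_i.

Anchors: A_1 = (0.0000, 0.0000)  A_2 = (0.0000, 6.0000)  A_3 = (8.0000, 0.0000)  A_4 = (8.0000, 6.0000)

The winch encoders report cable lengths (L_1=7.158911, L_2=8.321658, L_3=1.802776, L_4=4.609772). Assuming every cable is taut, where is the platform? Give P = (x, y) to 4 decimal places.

each cable: (A_i−P)·(A_i−P) = L_i²; let k_i = ‖A_i‖²−L_i²
k_1 = 0.0000+0.0000−51.2500 = -51.2500
row 1: 0.0000x − 12.0000y = -18.0000  (k_2=-33.2500)
row 2: -16.0000x + 0.0000y = -112.0000  (k_3=60.7500)
row 3: -16.0000x − 12.0000y = -130.0000  (k_4=78.7500)
Cramer on rows 1–2 → x = 7.0000, y = 1.5000
check cable 4: ‖A_4−P‖² = 21.2500 ≈ L_4² = 21.2500 ✓

(7.0000, 1.5000)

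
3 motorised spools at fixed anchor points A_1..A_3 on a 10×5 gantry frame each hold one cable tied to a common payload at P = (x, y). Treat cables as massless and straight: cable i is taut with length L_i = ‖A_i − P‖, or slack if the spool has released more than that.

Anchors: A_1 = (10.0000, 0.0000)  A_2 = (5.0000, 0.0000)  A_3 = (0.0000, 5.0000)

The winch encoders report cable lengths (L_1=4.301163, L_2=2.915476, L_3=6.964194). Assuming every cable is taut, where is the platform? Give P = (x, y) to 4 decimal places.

each cable: (A_i−P)·(A_i−P) = L_i²; let k_i = ‖A_i‖²−L_i²
k_1 = 100.0000+0.0000−18.5000 = 81.5000
row 1: 10.0000x + 0.0000y = 65.0000  (k_2=16.5000)
row 2: 20.0000x − 10.0000y = 105.0000  (k_3=-23.5000)
Cramer on rows 1–2 → x = 6.5000, y = 2.5000

(6.5000, 2.5000)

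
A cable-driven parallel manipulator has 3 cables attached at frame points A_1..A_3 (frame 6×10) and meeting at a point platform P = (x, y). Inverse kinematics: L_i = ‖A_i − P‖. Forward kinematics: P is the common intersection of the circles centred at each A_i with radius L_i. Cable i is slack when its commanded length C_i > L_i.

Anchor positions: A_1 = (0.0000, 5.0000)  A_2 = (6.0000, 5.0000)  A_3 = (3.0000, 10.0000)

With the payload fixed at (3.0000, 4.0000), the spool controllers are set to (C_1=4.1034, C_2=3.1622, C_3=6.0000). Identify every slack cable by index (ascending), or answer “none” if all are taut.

cable 1: √((-3.0000)²+(1.0000)²)=3.1623, C_1=4.1034: slack
cable 2: √((3.0000)²+(1.0000)²)=3.1623, C_2=3.1622: taut
cable 3: √((0.0000)²+(6.0000)²)=6.0000, C_3=6.0000: taut

1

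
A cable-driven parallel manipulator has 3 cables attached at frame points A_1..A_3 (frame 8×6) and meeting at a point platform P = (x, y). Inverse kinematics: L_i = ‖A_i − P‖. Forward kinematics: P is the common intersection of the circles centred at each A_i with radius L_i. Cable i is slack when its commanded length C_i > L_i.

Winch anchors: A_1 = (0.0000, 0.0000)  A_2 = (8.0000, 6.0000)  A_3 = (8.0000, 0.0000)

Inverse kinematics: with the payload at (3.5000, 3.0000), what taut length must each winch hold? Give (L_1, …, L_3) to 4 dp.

(4.6098, 5.4083, 5.4083)

L_1 = √((0.0000−3.5000)² + (0.0000−3.0000)²) = 4.6098
L_2 = √((8.0000−3.5000)² + (6.0000−3.0000)²) = 5.4083
L_3 = √((8.0000−3.5000)² + (0.0000−3.0000)²) = 5.4083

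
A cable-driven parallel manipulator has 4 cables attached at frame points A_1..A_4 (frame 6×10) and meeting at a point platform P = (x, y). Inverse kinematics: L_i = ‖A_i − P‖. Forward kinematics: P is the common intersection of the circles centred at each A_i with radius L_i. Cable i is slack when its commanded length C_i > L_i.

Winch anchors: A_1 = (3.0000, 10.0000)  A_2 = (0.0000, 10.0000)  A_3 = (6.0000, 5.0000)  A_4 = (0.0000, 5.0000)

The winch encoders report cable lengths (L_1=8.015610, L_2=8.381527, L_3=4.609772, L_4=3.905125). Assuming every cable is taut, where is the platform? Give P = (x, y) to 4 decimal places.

circle eqns → linear via eq_j − eq_1; set q_j = A_j·A_j − L_j²
q_1 = 9.0000+100.0000−64.2500 = 44.7500
6.0000·x + 0.0000·y = q_1−q_2 = 15.0000
-6.0000·x + 10.0000·y = q_1−q_3 = 5.0000
6.0000·x + 10.0000·y = q_1−q_4 = 35.0000
solve first two rows → x=2.5000, y=2.0000
check cable 4: ‖A_4−P‖² = 15.2500 ≈ L_4² = 15.2500 ✓

(2.5000, 2.0000)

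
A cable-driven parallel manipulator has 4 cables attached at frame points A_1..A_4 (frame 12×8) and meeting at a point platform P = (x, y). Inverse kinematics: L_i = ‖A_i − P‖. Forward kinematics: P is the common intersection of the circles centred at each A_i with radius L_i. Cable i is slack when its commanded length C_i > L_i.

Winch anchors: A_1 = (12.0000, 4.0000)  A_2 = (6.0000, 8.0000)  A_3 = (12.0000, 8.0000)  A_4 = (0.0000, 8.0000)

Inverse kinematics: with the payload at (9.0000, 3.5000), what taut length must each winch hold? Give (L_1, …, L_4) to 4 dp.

L_1 = √((12.0000−9.0000)² + (4.0000−3.5000)²) = 3.0414
L_2 = √((6.0000−9.0000)² + (8.0000−3.5000)²) = 5.4083
L_3 = √((12.0000−9.0000)² + (8.0000−3.5000)²) = 5.4083
L_4 = √((0.0000−9.0000)² + (8.0000−3.5000)²) = 10.0623

(3.0414, 5.4083, 5.4083, 10.0623)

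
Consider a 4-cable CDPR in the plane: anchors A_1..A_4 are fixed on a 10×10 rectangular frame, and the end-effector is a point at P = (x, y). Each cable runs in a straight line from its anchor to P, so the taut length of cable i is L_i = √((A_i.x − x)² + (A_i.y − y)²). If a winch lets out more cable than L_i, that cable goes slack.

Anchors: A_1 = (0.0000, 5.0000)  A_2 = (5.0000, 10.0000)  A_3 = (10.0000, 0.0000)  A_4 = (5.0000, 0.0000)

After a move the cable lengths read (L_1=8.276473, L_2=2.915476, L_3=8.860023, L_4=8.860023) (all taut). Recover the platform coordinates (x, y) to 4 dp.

circle eqns → linear via eq_j − eq_1; set k_j = A_j·A_j − L_j²
k_1 = 0.0000+25.0000−68.5000 = -43.5000
-10.0000·x − 10.0000·y = k_1−k_2 = -160.0000
-20.0000·x + 10.0000·y = k_1−k_3 = -65.0000
-10.0000·x + 10.0000·y = k_1−k_4 = 10.0000
solve first two rows → x=7.5000, y=8.5000
check cable 4: ‖A_4−P‖² = 78.5000 ≈ L_4² = 78.5000 ✓

(7.5000, 8.5000)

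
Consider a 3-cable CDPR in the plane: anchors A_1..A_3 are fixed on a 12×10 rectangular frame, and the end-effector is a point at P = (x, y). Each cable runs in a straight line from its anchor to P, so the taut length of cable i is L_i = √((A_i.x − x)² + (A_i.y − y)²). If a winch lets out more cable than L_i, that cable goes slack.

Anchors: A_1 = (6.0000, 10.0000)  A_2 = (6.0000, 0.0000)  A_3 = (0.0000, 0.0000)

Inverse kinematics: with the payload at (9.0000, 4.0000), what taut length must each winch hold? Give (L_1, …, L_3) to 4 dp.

(6.7082, 5.0000, 9.8489)

cable 1: Δx=-3.0000, Δy=6.0000; L_1 = √(Δx²+Δy²) = 6.7082
cable 2: Δx=-3.0000, Δy=-4.0000; L_2 = √(Δx²+Δy²) = 5.0000
cable 3: Δx=-9.0000, Δy=-4.0000; L_3 = √(Δx²+Δy²) = 9.8489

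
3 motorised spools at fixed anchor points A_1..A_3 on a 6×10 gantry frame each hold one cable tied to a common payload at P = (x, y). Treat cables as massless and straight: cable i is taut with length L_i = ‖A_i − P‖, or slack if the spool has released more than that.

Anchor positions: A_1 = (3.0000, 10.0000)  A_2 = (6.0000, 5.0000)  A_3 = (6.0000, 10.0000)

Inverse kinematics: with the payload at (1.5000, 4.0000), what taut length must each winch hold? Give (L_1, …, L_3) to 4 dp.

(6.1847, 4.6098, 7.5000)

cable 1: Δx=1.5000, Δy=6.0000; L_1 = √(Δx²+Δy²) = 6.1847
cable 2: Δx=4.5000, Δy=1.0000; L_2 = √(Δx²+Δy²) = 4.6098
cable 3: Δx=4.5000, Δy=6.0000; L_3 = √(Δx²+Δy²) = 7.5000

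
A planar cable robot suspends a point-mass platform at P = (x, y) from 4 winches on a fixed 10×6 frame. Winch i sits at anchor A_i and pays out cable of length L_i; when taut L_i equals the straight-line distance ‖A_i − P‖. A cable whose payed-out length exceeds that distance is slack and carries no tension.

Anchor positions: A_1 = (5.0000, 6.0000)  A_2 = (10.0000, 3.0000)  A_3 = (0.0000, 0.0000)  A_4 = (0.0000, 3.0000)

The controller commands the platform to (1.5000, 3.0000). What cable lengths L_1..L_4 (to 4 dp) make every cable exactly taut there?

(4.6098, 8.5000, 3.3541, 1.5000)

L_1 = √((5.0000−1.5000)² + (6.0000−3.0000)²) = 4.6098
L_2 = √((10.0000−1.5000)² + (3.0000−3.0000)²) = 8.5000
L_3 = √((0.0000−1.5000)² + (0.0000−3.0000)²) = 3.3541
L_4 = √((0.0000−1.5000)² + (3.0000−3.0000)²) = 1.5000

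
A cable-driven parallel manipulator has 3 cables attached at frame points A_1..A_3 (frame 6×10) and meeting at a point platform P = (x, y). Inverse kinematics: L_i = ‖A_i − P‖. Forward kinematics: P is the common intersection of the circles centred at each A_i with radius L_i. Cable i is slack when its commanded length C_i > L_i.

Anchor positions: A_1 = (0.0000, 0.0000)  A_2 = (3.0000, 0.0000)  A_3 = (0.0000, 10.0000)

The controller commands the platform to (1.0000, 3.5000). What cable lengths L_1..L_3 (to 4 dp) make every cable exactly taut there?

(3.6401, 4.0311, 6.5765)

cable 1: Δx=-1.0000, Δy=-3.5000; L_1 = √(Δx²+Δy²) = 3.6401
cable 2: Δx=2.0000, Δy=-3.5000; L_2 = √(Δx²+Δy²) = 4.0311
cable 3: Δx=-1.0000, Δy=6.5000; L_3 = √(Δx²+Δy²) = 6.5765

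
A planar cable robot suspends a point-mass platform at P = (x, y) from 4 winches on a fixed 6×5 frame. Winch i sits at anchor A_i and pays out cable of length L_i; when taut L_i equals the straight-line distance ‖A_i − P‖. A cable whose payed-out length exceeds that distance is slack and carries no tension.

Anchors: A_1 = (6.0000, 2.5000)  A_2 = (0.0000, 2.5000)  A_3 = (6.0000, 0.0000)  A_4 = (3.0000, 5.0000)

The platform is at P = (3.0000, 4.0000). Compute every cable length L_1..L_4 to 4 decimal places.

cable 1: Δx=3.0000, Δy=-1.5000; L_1 = √(Δx²+Δy²) = 3.3541
cable 2: Δx=-3.0000, Δy=-1.5000; L_2 = √(Δx²+Δy²) = 3.3541
cable 3: Δx=3.0000, Δy=-4.0000; L_3 = √(Δx²+Δy²) = 5.0000
cable 4: Δx=0.0000, Δy=1.0000; L_4 = √(Δx²+Δy²) = 1.0000

(3.3541, 3.3541, 5.0000, 1.0000)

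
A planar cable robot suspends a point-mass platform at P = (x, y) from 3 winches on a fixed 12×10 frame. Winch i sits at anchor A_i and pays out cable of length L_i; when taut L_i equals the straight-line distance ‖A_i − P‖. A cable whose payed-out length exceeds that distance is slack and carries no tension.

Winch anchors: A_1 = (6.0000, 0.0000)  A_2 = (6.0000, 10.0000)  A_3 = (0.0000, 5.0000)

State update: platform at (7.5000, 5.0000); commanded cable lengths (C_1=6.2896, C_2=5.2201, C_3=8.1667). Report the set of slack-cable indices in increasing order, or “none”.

1, 3

i=1: geometric 5.2202 vs commanded 6.2896 ⇒ slack
i=2: geometric 5.2202 vs commanded 5.2201 ⇒ taut
i=3: geometric 7.5000 vs commanded 8.1667 ⇒ slack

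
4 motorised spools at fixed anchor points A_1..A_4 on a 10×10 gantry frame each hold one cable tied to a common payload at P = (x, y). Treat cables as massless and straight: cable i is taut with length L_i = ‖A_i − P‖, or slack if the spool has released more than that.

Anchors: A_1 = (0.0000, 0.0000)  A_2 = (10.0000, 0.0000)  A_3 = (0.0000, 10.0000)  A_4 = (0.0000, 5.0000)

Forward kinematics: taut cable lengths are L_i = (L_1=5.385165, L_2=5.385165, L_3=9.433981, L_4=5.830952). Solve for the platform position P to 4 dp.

(5.0000, 2.0000)

circle eqns → linear via eq_j − eq_1; set k_j = A_j·A_j − L_j²
k_1 = 0.0000+0.0000−29.0000 = -29.0000
-20.0000·x + 0.0000·y = k_1−k_2 = -100.0000
0.0000·x − 20.0000·y = k_1−k_3 = -40.0000
0.0000·x − 10.0000·y = k_1−k_4 = -20.0000
solve first two rows → x=5.0000, y=2.0000
check cable 4: ‖A_4−P‖² = 34.0000 ≈ L_4² = 34.0000 ✓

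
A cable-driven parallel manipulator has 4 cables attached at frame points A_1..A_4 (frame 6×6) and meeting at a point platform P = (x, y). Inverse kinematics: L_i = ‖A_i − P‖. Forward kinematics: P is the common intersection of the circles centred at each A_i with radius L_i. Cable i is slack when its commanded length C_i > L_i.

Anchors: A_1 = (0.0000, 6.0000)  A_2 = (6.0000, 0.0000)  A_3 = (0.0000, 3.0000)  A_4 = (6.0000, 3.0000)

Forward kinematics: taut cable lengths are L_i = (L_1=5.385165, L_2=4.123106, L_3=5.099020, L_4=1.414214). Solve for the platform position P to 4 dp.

(5.0000, 4.0000)

each cable: (A_i−P)·(A_i−P) = L_i²; let q_i = ‖A_i‖²−L_i²
q_1 = 0.0000+36.0000−29.0000 = 7.0000
row 1: -12.0000x + 12.0000y = -12.0000  (q_2=19.0000)
row 2: 0.0000x + 6.0000y = 24.0000  (q_3=-17.0000)
row 3: -12.0000x + 6.0000y = -36.0000  (q_4=43.0000)
Cramer on rows 1–2 → x = 5.0000, y = 4.0000
check cable 4: ‖A_4−P‖² = 2.0000 ≈ L_4² = 2.0000 ✓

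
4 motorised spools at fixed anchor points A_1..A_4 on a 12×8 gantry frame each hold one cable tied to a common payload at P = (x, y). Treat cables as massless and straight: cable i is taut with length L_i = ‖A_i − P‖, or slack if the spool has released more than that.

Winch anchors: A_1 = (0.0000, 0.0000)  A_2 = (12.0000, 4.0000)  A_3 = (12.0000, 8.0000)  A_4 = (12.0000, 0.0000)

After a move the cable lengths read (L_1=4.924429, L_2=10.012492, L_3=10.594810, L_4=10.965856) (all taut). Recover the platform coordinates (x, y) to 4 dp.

(2.0000, 4.5000)

each cable: (A_i−P)·(A_i−P) = L_i²; let q_i = ‖A_i‖²−L_i²
q_1 = 0.0000+0.0000−24.2500 = -24.2500
row 1: -24.0000x − 8.0000y = -84.0000  (q_2=59.7500)
row 2: -24.0000x − 16.0000y = -120.0000  (q_3=95.7500)
row 3: -24.0000x + 0.0000y = -48.0000  (q_4=23.7500)
Cramer on rows 1–2 → x = 2.0000, y = 4.5000
check cable 4: ‖A_4−P‖² = 120.2500 ≈ L_4² = 120.2500 ✓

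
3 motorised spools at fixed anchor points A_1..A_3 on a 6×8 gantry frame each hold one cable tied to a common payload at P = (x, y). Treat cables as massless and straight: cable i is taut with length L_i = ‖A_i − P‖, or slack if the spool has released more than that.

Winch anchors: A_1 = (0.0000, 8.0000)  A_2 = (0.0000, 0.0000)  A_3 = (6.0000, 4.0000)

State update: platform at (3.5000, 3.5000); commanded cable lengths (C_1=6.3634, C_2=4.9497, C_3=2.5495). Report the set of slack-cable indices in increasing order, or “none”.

i=1: geometric 5.7009 vs commanded 6.3634 ⇒ slack
i=2: geometric 4.9497 vs commanded 4.9497 ⇒ taut
i=3: geometric 2.5495 vs commanded 2.5495 ⇒ taut

1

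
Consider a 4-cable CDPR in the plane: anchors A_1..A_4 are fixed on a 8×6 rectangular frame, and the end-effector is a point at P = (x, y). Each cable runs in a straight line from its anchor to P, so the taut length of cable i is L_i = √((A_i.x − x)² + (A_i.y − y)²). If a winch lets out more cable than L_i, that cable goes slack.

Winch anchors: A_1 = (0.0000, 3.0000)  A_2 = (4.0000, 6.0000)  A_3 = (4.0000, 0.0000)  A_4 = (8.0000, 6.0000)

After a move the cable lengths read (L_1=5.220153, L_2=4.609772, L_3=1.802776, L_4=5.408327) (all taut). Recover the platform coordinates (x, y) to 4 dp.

(5.0000, 1.5000)

circle eqns → linear via eq_j − eq_1; set q_j = A_j·A_j − L_j²
q_1 = 0.0000+9.0000−27.2500 = -18.2500
-8.0000·x − 6.0000·y = q_1−q_2 = -49.0000
-8.0000·x + 6.0000·y = q_1−q_3 = -31.0000
-16.0000·x − 6.0000·y = q_1−q_4 = -89.0000
solve first two rows → x=5.0000, y=1.5000
check cable 4: ‖A_4−P‖² = 29.2500 ≈ L_4² = 29.2500 ✓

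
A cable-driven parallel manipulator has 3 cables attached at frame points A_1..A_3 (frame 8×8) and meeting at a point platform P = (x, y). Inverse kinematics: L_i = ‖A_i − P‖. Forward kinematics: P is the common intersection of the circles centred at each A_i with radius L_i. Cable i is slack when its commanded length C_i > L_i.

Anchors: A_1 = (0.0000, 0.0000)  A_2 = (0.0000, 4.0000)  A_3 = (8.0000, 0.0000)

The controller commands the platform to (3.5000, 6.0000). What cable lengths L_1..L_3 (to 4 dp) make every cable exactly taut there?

(6.9462, 4.0311, 7.5000)

L_1: Δ = A_1−P = (-3.5000, -6.0000) → ‖Δ‖ = √48.2500 = 6.9462
L_2: Δ = A_2−P = (-3.5000, -2.0000) → ‖Δ‖ = √16.2500 = 4.0311
L_3: Δ = A_3−P = (4.5000, -6.0000) → ‖Δ‖ = √56.2500 = 7.5000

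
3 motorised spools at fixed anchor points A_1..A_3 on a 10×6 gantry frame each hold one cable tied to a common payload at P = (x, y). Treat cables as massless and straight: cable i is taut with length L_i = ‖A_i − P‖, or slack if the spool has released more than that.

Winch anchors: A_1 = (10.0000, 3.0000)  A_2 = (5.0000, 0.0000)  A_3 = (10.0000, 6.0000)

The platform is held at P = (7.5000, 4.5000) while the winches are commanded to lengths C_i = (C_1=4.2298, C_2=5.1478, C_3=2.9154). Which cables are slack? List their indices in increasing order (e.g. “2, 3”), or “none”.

1

cable 1: L_1 = ‖A_1−P‖ = 2.9155;  C_1 = 4.2298 → slack
cable 2: L_2 = ‖A_2−P‖ = 5.1478;  C_2 = 5.1478 → taut
cable 3: L_3 = ‖A_3−P‖ = 2.9155;  C_3 = 2.9154 → taut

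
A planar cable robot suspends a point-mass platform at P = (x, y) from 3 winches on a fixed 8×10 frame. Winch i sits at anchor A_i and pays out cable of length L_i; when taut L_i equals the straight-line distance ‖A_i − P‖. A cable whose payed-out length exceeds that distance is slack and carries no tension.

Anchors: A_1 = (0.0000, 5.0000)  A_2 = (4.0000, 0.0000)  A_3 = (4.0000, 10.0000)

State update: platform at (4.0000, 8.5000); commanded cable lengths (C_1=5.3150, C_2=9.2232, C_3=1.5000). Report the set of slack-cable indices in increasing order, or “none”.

i=1: geometric 5.3151 vs commanded 5.3150 ⇒ taut
i=2: geometric 8.5000 vs commanded 9.2232 ⇒ slack
i=3: geometric 1.5000 vs commanded 1.5000 ⇒ taut

2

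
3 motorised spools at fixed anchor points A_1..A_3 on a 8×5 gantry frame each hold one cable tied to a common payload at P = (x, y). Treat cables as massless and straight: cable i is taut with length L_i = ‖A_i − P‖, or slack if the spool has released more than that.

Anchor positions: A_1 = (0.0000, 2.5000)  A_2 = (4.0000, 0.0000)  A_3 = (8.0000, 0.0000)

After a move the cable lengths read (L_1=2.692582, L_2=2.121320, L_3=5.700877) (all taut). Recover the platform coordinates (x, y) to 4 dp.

expand ‖A_i−P‖²=L_i² and subtract eq 1 (c_i ≔ ‖A_i‖²−L_i²)
c_1 = 0.0000+6.2500−7.2500 = -1.0000
eq1−eq2 → [-8.0000  5.0000]·P = -12.5000
eq1−eq3 → [-16.0000  5.0000]·P = -32.5000
2×2 solve → P = (2.5000, 1.5000)

(2.5000, 1.5000)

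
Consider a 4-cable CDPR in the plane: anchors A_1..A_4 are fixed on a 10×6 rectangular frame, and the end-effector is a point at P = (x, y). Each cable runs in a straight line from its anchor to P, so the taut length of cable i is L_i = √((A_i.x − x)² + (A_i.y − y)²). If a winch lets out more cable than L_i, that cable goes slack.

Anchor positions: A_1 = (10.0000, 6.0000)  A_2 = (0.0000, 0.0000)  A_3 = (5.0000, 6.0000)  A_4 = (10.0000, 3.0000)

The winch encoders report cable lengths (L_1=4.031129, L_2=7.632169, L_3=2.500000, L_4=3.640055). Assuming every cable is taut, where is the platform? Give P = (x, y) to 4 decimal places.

(6.5000, 4.0000)

each cable: (A_i−P)·(A_i−P) = L_i²; let q_i = ‖A_i‖²−L_i²
q_1 = 100.0000+36.0000−16.2500 = 119.7500
row 1: 20.0000x + 12.0000y = 178.0000  (q_2=-58.2500)
row 2: 10.0000x + 0.0000y = 65.0000  (q_3=54.7500)
row 3: 0.0000x + 6.0000y = 24.0000  (q_4=95.7500)
Cramer on rows 1–2 → x = 6.5000, y = 4.0000
check cable 4: ‖A_4−P‖² = 13.2500 ≈ L_4² = 13.2500 ✓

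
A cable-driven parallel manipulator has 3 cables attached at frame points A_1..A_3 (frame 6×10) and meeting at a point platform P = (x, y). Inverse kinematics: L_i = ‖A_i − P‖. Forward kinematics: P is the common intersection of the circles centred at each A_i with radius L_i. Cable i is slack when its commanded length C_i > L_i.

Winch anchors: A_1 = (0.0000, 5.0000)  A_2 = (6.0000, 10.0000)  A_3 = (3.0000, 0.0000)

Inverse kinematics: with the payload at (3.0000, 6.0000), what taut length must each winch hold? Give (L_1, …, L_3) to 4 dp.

(3.1623, 5.0000, 6.0000)

L_1 = √((0.0000−3.0000)² + (5.0000−6.0000)²) = 3.1623
L_2 = √((6.0000−3.0000)² + (10.0000−6.0000)²) = 5.0000
L_3 = √((3.0000−3.0000)² + (0.0000−6.0000)²) = 6.0000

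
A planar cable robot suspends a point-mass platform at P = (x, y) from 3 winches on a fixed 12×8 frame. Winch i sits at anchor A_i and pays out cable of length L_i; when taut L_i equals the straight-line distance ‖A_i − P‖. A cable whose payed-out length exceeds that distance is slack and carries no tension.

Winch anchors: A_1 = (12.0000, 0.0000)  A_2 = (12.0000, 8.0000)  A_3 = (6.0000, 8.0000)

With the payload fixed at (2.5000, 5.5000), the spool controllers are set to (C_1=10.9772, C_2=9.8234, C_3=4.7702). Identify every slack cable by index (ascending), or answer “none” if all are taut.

3

i=1: geometric 10.9772 vs commanded 10.9772 ⇒ taut
i=2: geometric 9.8234 vs commanded 9.8234 ⇒ taut
i=3: geometric 4.3012 vs commanded 4.7702 ⇒ slack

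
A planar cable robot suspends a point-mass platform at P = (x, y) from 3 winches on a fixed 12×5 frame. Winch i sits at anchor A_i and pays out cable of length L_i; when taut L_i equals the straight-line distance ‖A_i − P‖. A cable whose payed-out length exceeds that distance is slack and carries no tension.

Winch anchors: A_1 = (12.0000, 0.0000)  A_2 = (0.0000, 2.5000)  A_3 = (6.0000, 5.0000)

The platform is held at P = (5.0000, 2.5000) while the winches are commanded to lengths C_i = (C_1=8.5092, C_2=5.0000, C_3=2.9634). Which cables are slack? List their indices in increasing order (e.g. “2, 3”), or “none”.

cable 1: √((7.0000)²+(-2.5000)²)=7.4330, C_1=8.5092: slack
cable 2: √((-5.0000)²+(0.0000)²)=5.0000, C_2=5.0000: taut
cable 3: √((1.0000)²+(2.5000)²)=2.6926, C_3=2.9634: slack

1, 3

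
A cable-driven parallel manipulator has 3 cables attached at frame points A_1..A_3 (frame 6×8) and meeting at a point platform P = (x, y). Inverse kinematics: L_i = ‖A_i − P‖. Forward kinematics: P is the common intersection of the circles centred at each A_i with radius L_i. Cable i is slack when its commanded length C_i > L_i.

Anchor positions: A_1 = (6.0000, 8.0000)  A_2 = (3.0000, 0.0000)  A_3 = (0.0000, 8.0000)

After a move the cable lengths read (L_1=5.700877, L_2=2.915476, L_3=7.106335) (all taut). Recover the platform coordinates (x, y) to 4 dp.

expand ‖A_i−P‖²=L_i² and subtract eq 1 (k_i ≔ ‖A_i‖²−L_i²)
k_1 = 36.0000+64.0000−32.5000 = 67.5000
eq1−eq2 → [6.0000  16.0000]·P = 67.0000
eq1−eq3 → [12.0000  0.0000]·P = 54.0000
2×2 solve → P = (4.5000, 2.5000)

(4.5000, 2.5000)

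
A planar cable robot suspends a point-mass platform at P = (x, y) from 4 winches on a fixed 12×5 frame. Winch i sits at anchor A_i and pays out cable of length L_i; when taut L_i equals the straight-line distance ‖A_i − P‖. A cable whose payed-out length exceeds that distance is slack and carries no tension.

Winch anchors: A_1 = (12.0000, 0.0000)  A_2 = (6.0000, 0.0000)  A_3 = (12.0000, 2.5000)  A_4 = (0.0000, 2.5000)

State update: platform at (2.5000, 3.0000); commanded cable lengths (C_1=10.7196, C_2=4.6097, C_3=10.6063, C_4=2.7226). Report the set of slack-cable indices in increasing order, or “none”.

1, 3, 4

cable 1: √((9.5000)²+(-3.0000)²)=9.9624, C_1=10.7196: slack
cable 2: √((3.5000)²+(-3.0000)²)=4.6098, C_2=4.6097: taut
cable 3: √((9.5000)²+(-0.5000)²)=9.5131, C_3=10.6063: slack
cable 4: √((-2.5000)²+(-0.5000)²)=2.5495, C_4=2.7226: slack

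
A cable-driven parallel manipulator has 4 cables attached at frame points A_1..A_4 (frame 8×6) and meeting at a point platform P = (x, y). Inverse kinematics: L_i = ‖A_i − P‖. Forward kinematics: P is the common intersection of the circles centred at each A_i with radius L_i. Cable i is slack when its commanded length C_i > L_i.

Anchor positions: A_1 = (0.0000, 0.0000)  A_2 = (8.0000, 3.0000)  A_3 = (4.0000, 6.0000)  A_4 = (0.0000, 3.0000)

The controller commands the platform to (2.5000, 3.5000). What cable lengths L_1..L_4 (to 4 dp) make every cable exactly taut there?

L_1: Δ = A_1−P = (-2.5000, -3.5000) → ‖Δ‖ = √18.5000 = 4.3012
L_2: Δ = A_2−P = (5.5000, -0.5000) → ‖Δ‖ = √30.5000 = 5.5227
L_3: Δ = A_3−P = (1.5000, 2.5000) → ‖Δ‖ = √8.5000 = 2.9155
L_4: Δ = A_4−P = (-2.5000, -0.5000) → ‖Δ‖ = √6.5000 = 2.5495

(4.3012, 5.5227, 2.9155, 2.5495)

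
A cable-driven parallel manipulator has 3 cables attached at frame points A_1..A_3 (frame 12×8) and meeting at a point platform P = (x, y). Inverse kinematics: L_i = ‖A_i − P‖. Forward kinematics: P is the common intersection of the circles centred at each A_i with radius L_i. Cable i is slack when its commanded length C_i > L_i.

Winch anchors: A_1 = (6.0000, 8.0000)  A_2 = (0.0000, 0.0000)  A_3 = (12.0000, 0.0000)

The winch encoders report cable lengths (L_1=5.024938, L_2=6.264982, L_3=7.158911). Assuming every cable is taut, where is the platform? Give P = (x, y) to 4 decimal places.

circle eqns → linear via eq_j − eq_1; set k_j = A_j·A_j − L_j²
k_1 = 36.0000+64.0000−25.2500 = 74.7500
12.0000·x + 16.0000·y = k_1−k_2 = 114.0000
-12.0000·x + 16.0000·y = k_1−k_3 = -18.0000
solve first two rows → x=5.5000, y=3.0000

(5.5000, 3.0000)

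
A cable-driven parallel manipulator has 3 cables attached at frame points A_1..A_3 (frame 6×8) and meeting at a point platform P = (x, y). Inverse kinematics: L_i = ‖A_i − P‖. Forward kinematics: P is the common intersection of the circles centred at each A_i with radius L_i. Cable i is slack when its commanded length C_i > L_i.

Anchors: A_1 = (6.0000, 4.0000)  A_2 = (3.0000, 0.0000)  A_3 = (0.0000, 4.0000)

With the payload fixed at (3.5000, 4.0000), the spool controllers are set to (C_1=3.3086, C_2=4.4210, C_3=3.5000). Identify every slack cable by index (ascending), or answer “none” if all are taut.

1, 2

cable 1: √((2.5000)²+(0.0000)²)=2.5000, C_1=3.3086: slack
cable 2: √((-0.5000)²+(-4.0000)²)=4.0311, C_2=4.4210: slack
cable 3: √((-3.5000)²+(0.0000)²)=3.5000, C_3=3.5000: taut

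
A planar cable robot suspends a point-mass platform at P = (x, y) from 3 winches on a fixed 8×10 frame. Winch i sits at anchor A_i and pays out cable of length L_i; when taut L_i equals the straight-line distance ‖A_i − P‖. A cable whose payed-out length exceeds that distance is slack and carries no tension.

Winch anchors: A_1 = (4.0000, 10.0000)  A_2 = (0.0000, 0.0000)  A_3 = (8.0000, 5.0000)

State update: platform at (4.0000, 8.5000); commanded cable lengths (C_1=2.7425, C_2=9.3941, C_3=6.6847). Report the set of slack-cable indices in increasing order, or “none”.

1, 3

cable 1: L_1 = ‖A_1−P‖ = 1.5000;  C_1 = 2.7425 → slack
cable 2: L_2 = ‖A_2−P‖ = 9.3941;  C_2 = 9.3941 → taut
cable 3: L_3 = ‖A_3−P‖ = 5.3151;  C_3 = 6.6847 → slack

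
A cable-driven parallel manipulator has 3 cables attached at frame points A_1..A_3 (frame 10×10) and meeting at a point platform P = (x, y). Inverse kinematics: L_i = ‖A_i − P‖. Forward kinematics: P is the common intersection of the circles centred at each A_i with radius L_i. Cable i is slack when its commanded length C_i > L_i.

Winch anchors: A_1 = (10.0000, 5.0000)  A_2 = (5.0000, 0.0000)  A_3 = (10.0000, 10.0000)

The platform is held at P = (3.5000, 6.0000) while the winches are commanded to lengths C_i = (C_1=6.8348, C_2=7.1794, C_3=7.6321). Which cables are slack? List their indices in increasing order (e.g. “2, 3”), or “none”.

i=1: geometric 6.5765 vs commanded 6.8348 ⇒ slack
i=2: geometric 6.1847 vs commanded 7.1794 ⇒ slack
i=3: geometric 7.6322 vs commanded 7.6321 ⇒ taut

1, 2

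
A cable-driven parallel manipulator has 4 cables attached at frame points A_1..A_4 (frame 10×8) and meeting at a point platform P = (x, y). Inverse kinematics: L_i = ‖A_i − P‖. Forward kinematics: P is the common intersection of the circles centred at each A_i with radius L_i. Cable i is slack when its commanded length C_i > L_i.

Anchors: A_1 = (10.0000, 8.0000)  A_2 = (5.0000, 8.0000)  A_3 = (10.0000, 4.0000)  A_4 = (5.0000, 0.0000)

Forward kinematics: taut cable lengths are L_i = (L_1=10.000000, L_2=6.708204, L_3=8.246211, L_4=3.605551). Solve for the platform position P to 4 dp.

each cable: (A_i−P)·(A_i−P) = L_i²; let k_i = ‖A_i‖²−L_i²
k_1 = 100.0000+64.0000−100.0000 = 64.0000
row 1: 10.0000x + 0.0000y = 20.0000  (k_2=44.0000)
row 2: 0.0000x + 8.0000y = 16.0000  (k_3=48.0000)
row 3: 10.0000x + 16.0000y = 52.0000  (k_4=12.0000)
Cramer on rows 1–2 → x = 2.0000, y = 2.0000
check cable 4: ‖A_4−P‖² = 13.0000 ≈ L_4² = 13.0000 ✓

(2.0000, 2.0000)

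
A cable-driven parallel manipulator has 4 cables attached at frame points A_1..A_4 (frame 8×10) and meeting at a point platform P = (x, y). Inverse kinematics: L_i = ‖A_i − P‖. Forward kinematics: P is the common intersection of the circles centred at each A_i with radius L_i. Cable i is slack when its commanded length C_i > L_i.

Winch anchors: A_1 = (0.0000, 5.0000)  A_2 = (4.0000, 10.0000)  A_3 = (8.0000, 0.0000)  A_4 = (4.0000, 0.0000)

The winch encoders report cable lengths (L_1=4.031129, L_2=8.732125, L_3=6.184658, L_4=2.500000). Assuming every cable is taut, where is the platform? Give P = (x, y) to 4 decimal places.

(2.0000, 1.5000)

each cable: (A_i−P)·(A_i−P) = L_i²; let k_i = ‖A_i‖²−L_i²
k_1 = 0.0000+25.0000−16.2500 = 8.7500
row 1: -8.0000x − 10.0000y = -31.0000  (k_2=39.7500)
row 2: -16.0000x + 10.0000y = -17.0000  (k_3=25.7500)
row 3: -8.0000x + 10.0000y = -1.0000  (k_4=9.7500)
Cramer on rows 1–2 → x = 2.0000, y = 1.5000
check cable 4: ‖A_4−P‖² = 6.2500 ≈ L_4² = 6.2500 ✓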